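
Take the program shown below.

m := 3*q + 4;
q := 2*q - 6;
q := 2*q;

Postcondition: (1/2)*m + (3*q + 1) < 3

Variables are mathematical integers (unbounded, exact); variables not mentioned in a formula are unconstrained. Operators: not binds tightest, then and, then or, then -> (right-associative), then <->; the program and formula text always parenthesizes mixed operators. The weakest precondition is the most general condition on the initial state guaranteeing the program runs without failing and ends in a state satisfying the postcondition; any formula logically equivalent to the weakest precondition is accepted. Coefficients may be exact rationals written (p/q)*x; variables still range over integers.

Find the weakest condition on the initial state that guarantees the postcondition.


Working backward. After the program, the postcondition (1/2)*m + (3*q + 1) < 3 must hold; in canonical form it is (1/2)*m + 3*q < 2.
Before q := 2*q: (1/2)*m + 6*q < 2
Before q := 2*q - 6: (1/2)*m + 12*q < 38
Before m := 3*q + 4: (27/2)*q < 36
Answer: WP = (27/2)*q < 36


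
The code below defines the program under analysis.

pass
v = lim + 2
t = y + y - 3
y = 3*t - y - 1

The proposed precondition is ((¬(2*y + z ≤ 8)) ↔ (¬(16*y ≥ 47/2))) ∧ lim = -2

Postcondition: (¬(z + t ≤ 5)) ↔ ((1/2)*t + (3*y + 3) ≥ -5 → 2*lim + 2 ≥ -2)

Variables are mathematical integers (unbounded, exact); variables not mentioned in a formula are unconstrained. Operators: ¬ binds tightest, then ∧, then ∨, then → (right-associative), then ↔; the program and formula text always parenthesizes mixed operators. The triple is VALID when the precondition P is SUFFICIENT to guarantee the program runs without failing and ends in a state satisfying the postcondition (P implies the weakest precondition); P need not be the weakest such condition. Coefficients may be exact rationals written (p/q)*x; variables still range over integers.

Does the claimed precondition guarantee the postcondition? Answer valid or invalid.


Working backward. After the program, the postcondition (¬(z + t ≤ 5)) ↔ ((1/2)*t + (3*y + 3) ≥ -5 → 2*lim + 2 ≥ -2) must hold; in canonical form it is (¬(t + z ≤ 5)) ↔ ((1/2)*t + 3*y ≥ -8 → 2*lim ≥ -4).
Before y := 3*t - y - 1: (¬(t + z ≤ 5)) ↔ ((19/2)*t ≥ 3*y - 5 → 2*lim ≥ -4)
Before t := y + y - 3: (¬(2*y + z ≤ 8)) ↔ (16*y ≥ 47/2 → 2*lim ≥ -4)
Before v := lim + 2: (¬(2*y + z ≤ 8)) ↔ (16*y ≥ 47/2 → 2*lim ≥ -4)
Before skip: (¬(2*y + z ≤ 8)) ↔ (16*y ≥ 47/2 → 2*lim ≥ -4)
The weakest precondition is (¬(2*y + z ≤ 8)) ↔ (16*y ≥ 47/2 → 2*lim ≥ -4).
Check whether ((¬(2*y + z ≤ 8)) ↔ (¬(16*y ≥ 47/2))) ∧ lim = -2 implies it.
Countermodel: at the initial state lim = -2, y = 2, z = 4, the precondition holds but the weakest precondition fails.
Answer: invalid


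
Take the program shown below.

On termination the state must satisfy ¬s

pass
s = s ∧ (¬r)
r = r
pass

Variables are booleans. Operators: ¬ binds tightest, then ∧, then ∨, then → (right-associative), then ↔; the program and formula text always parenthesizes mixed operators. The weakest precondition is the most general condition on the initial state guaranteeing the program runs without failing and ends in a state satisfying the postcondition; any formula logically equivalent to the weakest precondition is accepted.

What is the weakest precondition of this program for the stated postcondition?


Working backward. After the program, ¬s must hold.
Before skip: ¬s
Before r := r: ¬s
Before s := s ∧ (¬r): ¬(s ∧ (¬r))
Before skip: ¬(s ∧ (¬r))
Answer: WP = ¬(s ∧ (¬r))


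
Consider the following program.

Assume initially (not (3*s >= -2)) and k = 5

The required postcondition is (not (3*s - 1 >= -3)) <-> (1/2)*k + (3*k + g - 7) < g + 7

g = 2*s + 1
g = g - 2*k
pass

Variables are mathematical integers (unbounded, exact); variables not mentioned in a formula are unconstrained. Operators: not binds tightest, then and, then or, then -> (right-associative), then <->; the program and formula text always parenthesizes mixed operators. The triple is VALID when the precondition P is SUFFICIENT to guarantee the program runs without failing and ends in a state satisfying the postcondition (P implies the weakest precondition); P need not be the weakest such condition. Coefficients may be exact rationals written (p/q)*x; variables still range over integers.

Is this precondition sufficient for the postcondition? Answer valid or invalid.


Working backward. After the program, the postcondition (not (3*s - 1 >= -3)) <-> (1/2)*k + (3*k + g - 7) < g + 7 must hold; in canonical form it is (not (3*s >= -2)) <-> (7/2)*k < 14.
Before skip: (not (3*s >= -2)) <-> (7/2)*k < 14
Before g := g - 2*k: (not (3*s >= -2)) <-> (7/2)*k < 14
Before g := 2*s + 1: (not (3*s >= -2)) <-> (7/2)*k < 14
The weakest precondition is (not (3*s >= -2)) <-> (7/2)*k < 14.
Check whether (not (3*s >= -2)) and k = 5 implies it.
Countermodel: at the initial state k = 5, s = -1, the precondition holds but the weakest precondition fails.
Answer: invalid


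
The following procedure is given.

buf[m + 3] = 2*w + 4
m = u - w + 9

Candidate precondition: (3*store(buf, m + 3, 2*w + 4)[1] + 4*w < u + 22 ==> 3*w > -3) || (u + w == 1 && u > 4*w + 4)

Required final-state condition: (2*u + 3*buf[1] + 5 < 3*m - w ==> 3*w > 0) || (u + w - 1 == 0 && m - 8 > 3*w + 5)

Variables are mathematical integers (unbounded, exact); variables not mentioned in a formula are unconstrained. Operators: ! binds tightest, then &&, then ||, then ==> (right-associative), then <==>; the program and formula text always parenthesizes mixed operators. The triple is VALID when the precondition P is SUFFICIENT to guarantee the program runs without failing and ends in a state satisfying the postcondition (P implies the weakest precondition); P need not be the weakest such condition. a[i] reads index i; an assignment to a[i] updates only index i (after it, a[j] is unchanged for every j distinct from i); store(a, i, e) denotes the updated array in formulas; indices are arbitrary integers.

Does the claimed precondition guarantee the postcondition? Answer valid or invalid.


Working backward. After the program, the postcondition (2*u + 3*buf[1] + 5 < 3*m - w ==> 3*w > 0) || (u + w - 1 == 0 && m - 8 > 3*w + 5) must hold; in canonical form it is (3*buf[1] + 2*u + w < 3*m - 5 ==> 3*w > 0) || (u + w == 1 && m > 3*w + 13).
Before m := u - w + 9: (3*buf[1] + 4*w < u + 22 ==> 3*w > 0) || (u + w == 1 && u > 4*w + 4)
Before buf[m + 3] := 2*w + 4: (3*store(buf, m + 3, 2*w + 4)[1] + 4*w < u + 22 ==> 3*w > 0) || (u + w == 1 && u > 4*w + 4)
The weakest precondition is (3*store(buf, m + 3, 2*w + 4)[1] + 4*w < u + 22 ==> 3*w > 0) || (u + w == 1 && u > 4*w + 4).
Check whether (3*store(buf, m + 3, 2*w + 4)[1] + 4*w < u + 22 ==> 3*w > -3) || (u + w == 1 && u > 4*w + 4) implies it.
Countermodel: at the initial state buf = {[1] = 3, elsewhere 3}, m = -2, u = 2, w = 0, the precondition holds but the weakest precondition fails.
Answer: invalid


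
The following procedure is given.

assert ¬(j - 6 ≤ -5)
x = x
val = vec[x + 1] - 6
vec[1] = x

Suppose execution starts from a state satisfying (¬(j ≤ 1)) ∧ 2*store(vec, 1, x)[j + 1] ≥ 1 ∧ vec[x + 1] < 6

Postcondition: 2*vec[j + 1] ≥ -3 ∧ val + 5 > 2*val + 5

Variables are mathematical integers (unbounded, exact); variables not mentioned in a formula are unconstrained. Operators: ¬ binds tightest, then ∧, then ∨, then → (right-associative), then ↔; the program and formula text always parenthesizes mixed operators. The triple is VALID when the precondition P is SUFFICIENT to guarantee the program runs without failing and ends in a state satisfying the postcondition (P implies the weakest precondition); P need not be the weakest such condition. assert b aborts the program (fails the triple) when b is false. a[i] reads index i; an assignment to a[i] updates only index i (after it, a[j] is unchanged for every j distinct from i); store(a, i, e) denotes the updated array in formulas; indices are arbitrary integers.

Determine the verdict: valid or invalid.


Working backward. After the program, the postcondition 2*vec[j + 1] ≥ -3 ∧ val + 5 > 2*val + 5 must hold; in canonical form it is 2*vec[j + 1] ≥ -3 ∧ val < 0.
Before vec[1] := x: 2*store(vec, 1, x)[j + 1] ≥ -3 ∧ val < 0
Before val := vec[x + 1] - 6: 2*store(vec, 1, x)[j + 1] ≥ -3 ∧ vec[x + 1] < 6
Before x := x: 2*store(vec, 1, x)[j + 1] ≥ -3 ∧ vec[x + 1] < 6
Before assert ¬(j - 6 ≤ -5): (¬(j ≤ 1)) ∧ 2*store(vec, 1, x)[j + 1] ≥ -3 ∧ vec[x + 1] < 6
The weakest precondition is (¬(j ≤ 1)) ∧ 2*store(vec, 1, x)[j + 1] ≥ -3 ∧ vec[x + 1] < 6.
Check whether (¬(j ≤ 1)) ∧ 2*store(vec, 1, x)[j + 1] ≥ 1 ∧ vec[x + 1] < 6 implies it.
Every state satisfying the precondition satisfies the weakest precondition: the implication holds.
Answer: valid


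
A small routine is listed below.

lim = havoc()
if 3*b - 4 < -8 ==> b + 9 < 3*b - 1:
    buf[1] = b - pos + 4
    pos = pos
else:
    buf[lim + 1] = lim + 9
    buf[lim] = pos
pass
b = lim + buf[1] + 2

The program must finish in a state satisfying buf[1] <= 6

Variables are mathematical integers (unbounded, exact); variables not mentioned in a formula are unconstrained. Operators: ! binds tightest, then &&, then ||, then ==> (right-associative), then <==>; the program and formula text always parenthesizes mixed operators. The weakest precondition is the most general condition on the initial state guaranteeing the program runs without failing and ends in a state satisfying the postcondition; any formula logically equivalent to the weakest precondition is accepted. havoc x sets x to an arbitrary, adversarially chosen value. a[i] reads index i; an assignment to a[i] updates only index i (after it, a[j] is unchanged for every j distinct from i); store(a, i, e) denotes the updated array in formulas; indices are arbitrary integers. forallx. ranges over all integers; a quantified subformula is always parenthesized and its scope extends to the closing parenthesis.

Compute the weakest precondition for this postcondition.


Working backward. After the program, buf[1] <= 6 must hold.
Before b := lim + buf[1] + 2: buf[1] <= 6
Before skip: buf[1] <= 6
Then branch requires b <= pos + 2; else branch requires store(store(buf, lim + 1, lim + 9), lim, pos)[1] <= 6.
Before the if: ((3*b < -4 ==> 2*b > 10) ==> b <= pos + 2) && ((!(3*b < -4 ==> 2*b > 10)) ==> store(store(buf, lim + 1, lim + 9), lim, pos)[1] <= 6)
Before havoc lim: forall lim_1. (((3*b < -4 ==> 2*b > 10) ==> b <= pos + 2) && ((!(3*b < -4 ==> 2*b > 10)) ==> store(store(buf, lim_1 + 1, lim_1 + 9), lim_1, pos)[1] <= 6))
Answer: WP = forall lim_1. (((3*b < -4 ==> 2*b > 10) ==> b <= pos + 2) && ((!(3*b < -4 ==> 2*b > 10)) ==> store(store(buf, lim_1 + 1, lim_1 + 9), lim_1, pos)[1] <= 6))


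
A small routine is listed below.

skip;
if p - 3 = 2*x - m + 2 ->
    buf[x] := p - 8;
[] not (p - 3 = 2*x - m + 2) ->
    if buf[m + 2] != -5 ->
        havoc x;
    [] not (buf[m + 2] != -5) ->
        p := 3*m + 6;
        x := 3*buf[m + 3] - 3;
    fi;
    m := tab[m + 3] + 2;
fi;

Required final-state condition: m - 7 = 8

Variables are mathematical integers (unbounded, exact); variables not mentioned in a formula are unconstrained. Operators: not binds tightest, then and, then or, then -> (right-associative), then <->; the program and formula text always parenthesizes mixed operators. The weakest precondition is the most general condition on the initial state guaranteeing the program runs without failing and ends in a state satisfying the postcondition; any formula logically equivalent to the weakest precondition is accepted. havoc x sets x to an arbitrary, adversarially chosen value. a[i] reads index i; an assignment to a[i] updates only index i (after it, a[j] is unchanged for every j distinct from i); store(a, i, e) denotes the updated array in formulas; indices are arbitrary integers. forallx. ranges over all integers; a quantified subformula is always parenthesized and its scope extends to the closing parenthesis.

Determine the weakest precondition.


Working backward. After the program, the postcondition m - 7 = 8 must hold; in canonical form it is m = 15.
Then branch requires m = 15; else branch requires (buf[m + 2] != -5 -> tab[m + 3] = 13) and ((not (buf[m + 2] != -5)) -> tab[m + 3] = 13).
Before the if: (m + p = 2*x + 5 -> m = 15) and ((not (m + p = 2*x + 5)) -> ((buf[m + 2] != -5 -> tab[m + 3] = 13) and ((not (buf[m + 2] != -5)) -> tab[m + 3] = 13)))
Before skip: (m + p = 2*x + 5 -> m = 15) and ((not (m + p = 2*x + 5)) -> ((buf[m + 2] != -5 -> tab[m + 3] = 13) and ((not (buf[m + 2] != -5)) -> tab[m + 3] = 13)))
Answer: WP = (m + p = 2*x + 5 -> m = 15) and ((not (m + p = 2*x + 5)) -> ((buf[m + 2] != -5 -> tab[m + 3] = 13) and ((not (buf[m + 2] != -5)) -> tab[m + 3] = 13)))


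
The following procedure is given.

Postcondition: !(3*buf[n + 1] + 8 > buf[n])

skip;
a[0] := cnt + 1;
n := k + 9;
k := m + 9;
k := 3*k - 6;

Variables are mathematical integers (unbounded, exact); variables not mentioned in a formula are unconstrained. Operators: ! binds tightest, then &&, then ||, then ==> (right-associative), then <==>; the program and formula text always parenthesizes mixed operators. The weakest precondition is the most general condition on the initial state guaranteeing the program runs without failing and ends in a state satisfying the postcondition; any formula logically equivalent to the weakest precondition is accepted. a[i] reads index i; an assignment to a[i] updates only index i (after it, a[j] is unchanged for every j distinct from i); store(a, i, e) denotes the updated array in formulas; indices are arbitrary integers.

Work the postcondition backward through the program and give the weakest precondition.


Working backward. After the program, the postcondition !(3*buf[n + 1] + 8 > buf[n]) must hold; in canonical form it is !(3*buf[n + 1] > buf[n] - 8).
Before k := 3*k - 6: !(3*buf[n + 1] > buf[n] - 8)
Before k := m + 9: !(3*buf[n + 1] > buf[n] - 8)
Before n := k + 9: !(3*buf[k + 10] > buf[k + 9] - 8)
Before a[0] := cnt + 1: !(3*buf[k + 10] > buf[k + 9] - 8)
Before skip: !(3*buf[k + 10] > buf[k + 9] - 8)
Answer: WP = !(3*buf[k + 10] > buf[k + 9] - 8)


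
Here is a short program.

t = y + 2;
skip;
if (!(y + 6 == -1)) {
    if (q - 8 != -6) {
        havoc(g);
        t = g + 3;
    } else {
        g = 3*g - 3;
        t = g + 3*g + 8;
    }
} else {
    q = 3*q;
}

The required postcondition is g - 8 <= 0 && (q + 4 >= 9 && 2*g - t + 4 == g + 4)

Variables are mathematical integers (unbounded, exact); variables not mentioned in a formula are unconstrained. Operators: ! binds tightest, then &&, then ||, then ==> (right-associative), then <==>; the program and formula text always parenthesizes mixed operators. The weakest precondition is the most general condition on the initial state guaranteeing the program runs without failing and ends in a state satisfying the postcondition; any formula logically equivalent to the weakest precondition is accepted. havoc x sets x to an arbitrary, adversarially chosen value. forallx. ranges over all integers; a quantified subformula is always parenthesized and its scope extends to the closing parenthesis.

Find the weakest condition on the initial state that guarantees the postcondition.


Working backward. After the program, the postcondition g - 8 <= 0 && (q + 4 >= 9 && 2*g - t + 4 == g + 4) must hold; in canonical form it is g <= 8 && q >= 5 && g == t.
Then branch requires (!(q != 2)) && ((!(q != 2)) ==> (3*g <= 11 && q >= 5 && 9*g == 1)); else branch requires g <= 8 && 3*q >= 5 && g == t.
Before the if: ((!(y == -7)) ==> ((!(q != 2)) && ((!(q != 2)) ==> (3*g <= 11 && q >= 5 && 9*g == 1)))) && (y == -7 ==> (g <= 8 && 3*q >= 5 && g == t))
Before skip: ((!(y == -7)) ==> ((!(q != 2)) && ((!(q != 2)) ==> (3*g <= 11 && q >= 5 && 9*g == 1)))) && (y == -7 ==> (g <= 8 && 3*q >= 5 && g == t))
Before t := y + 2: ((!(y == -7)) ==> ((!(q != 2)) && ((!(q != 2)) ==> (3*g <= 11 && q >= 5 && 9*g == 1)))) && (y == -7 ==> (g <= 8 && 3*q >= 5 && g == y + 2))
Answer: WP = ((!(y == -7)) ==> ((!(q != 2)) && ((!(q != 2)) ==> (3*g <= 11 && q >= 5 && 9*g == 1)))) && (y == -7 ==> (g <= 8 && 3*q >= 5 && g == y + 2))


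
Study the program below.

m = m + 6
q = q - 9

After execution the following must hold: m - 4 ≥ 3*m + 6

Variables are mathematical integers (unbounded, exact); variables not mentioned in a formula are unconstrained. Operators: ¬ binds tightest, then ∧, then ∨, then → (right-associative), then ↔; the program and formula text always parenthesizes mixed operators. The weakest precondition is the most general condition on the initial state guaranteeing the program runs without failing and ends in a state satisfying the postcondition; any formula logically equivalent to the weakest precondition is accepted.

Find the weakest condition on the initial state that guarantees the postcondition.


Working backward. After the program, the postcondition m - 4 ≥ 3*m + 6 must hold; in canonical form it is 2*m ≤ -10.
Before q := q - 9: 2*m ≤ -10
Before m := m + 6: 2*m ≤ -22
Answer: WP = 2*m ≤ -22


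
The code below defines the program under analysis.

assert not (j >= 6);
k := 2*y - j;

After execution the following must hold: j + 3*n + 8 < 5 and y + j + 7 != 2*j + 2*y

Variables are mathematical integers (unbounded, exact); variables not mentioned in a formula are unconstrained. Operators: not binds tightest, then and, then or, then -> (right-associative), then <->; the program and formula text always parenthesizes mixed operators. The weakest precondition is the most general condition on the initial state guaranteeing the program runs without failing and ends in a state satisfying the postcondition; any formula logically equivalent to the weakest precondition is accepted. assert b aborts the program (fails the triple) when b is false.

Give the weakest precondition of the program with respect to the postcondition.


Working backward. After the program, the postcondition j + 3*n + 8 < 5 and y + j + 7 != 2*j + 2*y must hold; in canonical form it is j + 3*n < -3 and j + y != 7.
Before k := 2*y - j: j + 3*n < -3 and j + y != 7
Before assert not (j >= 6): (not (j >= 6)) and j + 3*n < -3 and j + y != 7
Answer: WP = (not (j >= 6)) and j + 3*n < -3 and j + y != 7


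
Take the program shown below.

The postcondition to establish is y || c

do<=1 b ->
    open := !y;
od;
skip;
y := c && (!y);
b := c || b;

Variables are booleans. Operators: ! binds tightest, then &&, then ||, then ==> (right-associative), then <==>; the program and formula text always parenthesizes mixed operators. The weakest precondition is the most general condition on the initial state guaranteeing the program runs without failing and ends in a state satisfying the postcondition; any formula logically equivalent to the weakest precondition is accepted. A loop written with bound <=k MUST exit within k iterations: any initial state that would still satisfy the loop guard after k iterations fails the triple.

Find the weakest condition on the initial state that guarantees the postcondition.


Working backward. After the program, y || c must hold.
Before b := c || b: y || c
Before y := c && (!y): (c && (!y)) || c
Before skip: (c && (!y)) || c
Before the loop (bound <=1), unroll the exhaustion recursion (WP_0 = exit-now case; WP_j = one more guarded iteration, up to j = 1):
  WP_0: (!b) && ((c && (!y)) || c)
  WP_1: (b ==> ((!b) && ((c && (!y)) || c))) && ((!b) ==> ((c && (!y)) || c))
So before the loop: (b ==> ((!b) && ((c && (!y)) || c))) && ((!b) ==> ((c && (!y)) || c))
Answer: WP = (b ==> ((!b) && ((c && (!y)) || c))) && ((!b) ==> ((c && (!y)) || c))


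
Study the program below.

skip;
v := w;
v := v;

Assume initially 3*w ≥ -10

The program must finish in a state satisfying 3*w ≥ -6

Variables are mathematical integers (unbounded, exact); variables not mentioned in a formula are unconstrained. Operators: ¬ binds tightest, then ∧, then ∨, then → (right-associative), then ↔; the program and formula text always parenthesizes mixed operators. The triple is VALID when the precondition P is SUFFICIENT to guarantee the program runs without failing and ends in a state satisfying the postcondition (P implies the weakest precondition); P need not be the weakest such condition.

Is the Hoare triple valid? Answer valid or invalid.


Working backward. After the program, 3*w ≥ -6 must hold.
Before v := v: 3*w ≥ -6
Before v := w: 3*w ≥ -6
Before skip: 3*w ≥ -6
The weakest precondition is 3*w ≥ -6.
Check whether 3*w ≥ -10 implies it.
Countermodel: at the initial state w = -3, the precondition holds but the weakest precondition fails.
Answer: invalid


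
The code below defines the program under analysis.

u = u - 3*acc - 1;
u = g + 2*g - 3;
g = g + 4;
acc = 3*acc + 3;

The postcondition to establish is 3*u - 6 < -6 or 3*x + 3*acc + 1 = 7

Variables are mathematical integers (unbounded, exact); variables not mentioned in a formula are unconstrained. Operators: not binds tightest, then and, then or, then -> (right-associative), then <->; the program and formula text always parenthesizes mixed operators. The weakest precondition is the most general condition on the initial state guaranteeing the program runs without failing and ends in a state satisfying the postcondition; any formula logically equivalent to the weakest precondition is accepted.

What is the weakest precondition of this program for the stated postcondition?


Working backward. After the program, the postcondition 3*u - 6 < -6 or 3*x + 3*acc + 1 = 7 must hold; in canonical form it is 3*u < 0 or 3*acc + 3*x = 6.
Before acc := 3*acc + 3: 3*u < 0 or 9*acc + 3*x = -3
Before g := g + 4: 3*u < 0 or 9*acc + 3*x = -3
Before u := g + 2*g - 3: 9*g < 9 or 9*acc + 3*x = -3
Before u := u - 3*acc - 1: 9*g < 9 or 9*acc + 3*x = -3
Answer: WP = 9*g < 9 or 9*acc + 3*x = -3


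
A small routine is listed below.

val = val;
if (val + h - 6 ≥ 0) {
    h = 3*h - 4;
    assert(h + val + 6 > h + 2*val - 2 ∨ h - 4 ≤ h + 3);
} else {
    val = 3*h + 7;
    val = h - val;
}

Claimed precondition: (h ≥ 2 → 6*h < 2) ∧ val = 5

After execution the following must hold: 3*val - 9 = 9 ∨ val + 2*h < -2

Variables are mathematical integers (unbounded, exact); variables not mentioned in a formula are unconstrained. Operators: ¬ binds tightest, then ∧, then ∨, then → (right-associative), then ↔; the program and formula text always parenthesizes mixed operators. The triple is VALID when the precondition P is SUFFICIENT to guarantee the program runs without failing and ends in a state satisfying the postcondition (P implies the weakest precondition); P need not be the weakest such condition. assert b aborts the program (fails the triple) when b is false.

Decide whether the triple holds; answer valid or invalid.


Working backward. After the program, the postcondition 3*val - 9 = 9 ∨ val + 2*h < -2 must hold; in canonical form it is 3*val = 18 ∨ 2*h + val < -2.
Then branch requires 3*val = 18 ∨ 6*h + val < 6; else branch requires true.
Before the if: h + val ≥ 6 → (3*val = 18 ∨ 6*h + val < 6)
Before val := val: h + val ≥ 6 → (3*val = 18 ∨ 6*h + val < 6)
The weakest precondition is h + val ≥ 6 → (3*val = 18 ∨ 6*h + val < 6).
Check whether (h ≥ 2 → 6*h < 2) ∧ val = 5 implies it.
Countermodel: at the initial state h = 1, val = 5, the precondition holds but the weakest precondition fails.
Answer: invalid


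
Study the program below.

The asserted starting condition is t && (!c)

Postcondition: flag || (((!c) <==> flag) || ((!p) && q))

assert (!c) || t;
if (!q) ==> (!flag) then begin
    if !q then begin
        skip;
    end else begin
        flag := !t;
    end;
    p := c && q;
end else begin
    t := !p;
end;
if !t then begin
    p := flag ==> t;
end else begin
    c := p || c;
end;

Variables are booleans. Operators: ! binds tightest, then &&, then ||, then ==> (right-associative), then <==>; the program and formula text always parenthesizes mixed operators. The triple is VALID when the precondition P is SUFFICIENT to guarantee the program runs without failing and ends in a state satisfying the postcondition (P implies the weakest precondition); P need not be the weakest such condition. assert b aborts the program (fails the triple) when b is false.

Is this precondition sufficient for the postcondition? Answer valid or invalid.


Working backward. After the program, the postcondition flag || (((!c) <==> flag) || ((!p) && q)) must hold; in canonical form it is flag || ((!c) <==> flag) || ((!p) && q).
Then branch requires flag || ((!c) <==> flag) || ((!(flag ==> t)) && q); else branch requires flag || ((!(p || c)) <==> flag) || ((!p) && q).
Before the if: ((!t) ==> (flag || ((!c) <==> flag) || ((!(flag ==> t)) && q))) && (t ==> (flag || ((!(p || c)) <==> flag) || ((!p) && q)))
Then branch requires ((!q) ==> (((!t) ==> (flag || ((!c) <==> flag) || ((!(flag ==> t)) && q))) && (t ==> (flag || ((!((c && q) || c)) <==> flag) || ((!(c && q)) && q))))) && (q ==> (((!t) ==> ((!t) || ((!c) <==> (!t)) || ((!((!t) ==> t)) && q))) && (t ==> ((!t) || ((!((c && q) || c)) <==> (!t)) || ((!(c && q)) && q))))); else branch requires (p ==> (flag || ((!c) <==> flag) || ((!(flag ==> (!p))) && q))) && ((!p) ==> (flag || ((!(p || c)) <==> flag) || ((!p) && q))).
Before the if: (((!q) ==> (!flag)) ==> (((!q) ==> (((!t) ==> (flag || ((!c) <==> flag) || ((!(flag ==> t)) && q))) && (t ==> (flag || ((!((c && q) || c)) <==> flag) || ((!(c && q)) && q))))) && (q ==> (((!t) ==> ((!t) || ((!c) <==> (!t)) || ((!((!t) ==> t)) && q))) && (t ==> ((!t) || ((!((c && q) || c)) <==> (!t)) || ((!(c && q)) && q))))))) && ((!((!q) ==> (!flag))) ==> ((p ==> (flag || ((!c) <==> flag) || ((!(flag ==> (!p))) && q))) && ((!p) ==> (flag || ((!(p || c)) <==> flag) || ((!p) && q)))))
Before assert (!c) || t: ((!c) || t) && (((!q) ==> (!flag)) ==> (((!q) ==> (((!t) ==> (flag || ((!c) <==> flag) || ((!(flag ==> t)) && q))) && (t ==> (flag || ((!((c && q) || c)) <==> flag) || ((!(c && q)) && q))))) && (q ==> (((!t) ==> ((!t) || ((!c) <==> (!t)) || ((!((!t) ==> t)) && q))) && (t ==> ((!t) || ((!((c && q) || c)) <==> (!t)) || ((!(c && q)) && q))))))) && ((!((!q) ==> (!flag))) ==> ((p ==> (flag || ((!c) <==> flag) || ((!(flag ==> (!p))) && q))) && ((!p) ==> (flag || ((!(p || c)) <==> flag) || ((!p) && q)))))
The weakest precondition is ((!c) || t) && (((!q) ==> (!flag)) ==> (((!q) ==> (((!t) ==> (flag || ((!c) <==> flag) || ((!(flag ==> t)) && q))) && (t ==> (flag || ((!((c && q) || c)) <==> flag) || ((!(c && q)) && q))))) && (q ==> (((!t) ==> ((!t) || ((!c) <==> (!t)) || ((!((!t) ==> t)) && q))) && (t ==> ((!t) || ((!((c && q) || c)) <==> (!t)) || ((!(c && q)) && q))))))) && ((!((!q) ==> (!flag))) ==> ((p ==> (flag || ((!c) <==> flag) || ((!(flag ==> (!p))) && q))) && ((!p) ==> (flag || ((!(p || c)) <==> flag) || ((!p) && q))))).
Check whether t && (!c) implies it.
Countermodel: at the initial state c = false, flag = false, p = false, q = false, t = true, the precondition holds but the weakest precondition fails.
Answer: invalid


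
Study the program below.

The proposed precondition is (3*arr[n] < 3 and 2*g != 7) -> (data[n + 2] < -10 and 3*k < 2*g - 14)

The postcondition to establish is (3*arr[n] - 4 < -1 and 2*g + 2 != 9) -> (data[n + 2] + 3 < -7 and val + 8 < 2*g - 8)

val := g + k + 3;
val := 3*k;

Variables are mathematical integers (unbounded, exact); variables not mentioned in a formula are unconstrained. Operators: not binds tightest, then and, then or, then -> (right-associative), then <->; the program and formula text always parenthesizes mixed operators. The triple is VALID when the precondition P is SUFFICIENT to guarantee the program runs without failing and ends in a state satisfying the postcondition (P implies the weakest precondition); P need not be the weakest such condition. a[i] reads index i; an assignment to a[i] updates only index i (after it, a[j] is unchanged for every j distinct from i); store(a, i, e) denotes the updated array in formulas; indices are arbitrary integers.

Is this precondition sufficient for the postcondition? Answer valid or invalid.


Working backward. After the program, the postcondition (3*arr[n] - 4 < -1 and 2*g + 2 != 9) -> (data[n + 2] + 3 < -7 and val + 8 < 2*g - 8) must hold; in canonical form it is (3*arr[n] < 3 and 2*g != 7) -> (data[n + 2] < -10 and val < 2*g - 16).
Before val := 3*k: (3*arr[n] < 3 and 2*g != 7) -> (data[n + 2] < -10 and 3*k < 2*g - 16)
Before val := g + k + 3: (3*arr[n] < 3 and 2*g != 7) -> (data[n + 2] < -10 and 3*k < 2*g - 16)
The weakest precondition is (3*arr[n] < 3 and 2*g != 7) -> (data[n + 2] < -10 and 3*k < 2*g - 16).
Check whether (3*arr[n] < 3 and 2*g != 7) -> (data[n + 2] < -10 and 3*k < 2*g - 14) implies it.
Countermodel: at the initial state arr = {[0] = 0, [2] = 0, elsewhere 0}, data = {[0] = -11, [2] = -11, elsewhere -11}, g = 9, k = 1, n = 0, the precondition holds but the weakest precondition fails.
Answer: invalid


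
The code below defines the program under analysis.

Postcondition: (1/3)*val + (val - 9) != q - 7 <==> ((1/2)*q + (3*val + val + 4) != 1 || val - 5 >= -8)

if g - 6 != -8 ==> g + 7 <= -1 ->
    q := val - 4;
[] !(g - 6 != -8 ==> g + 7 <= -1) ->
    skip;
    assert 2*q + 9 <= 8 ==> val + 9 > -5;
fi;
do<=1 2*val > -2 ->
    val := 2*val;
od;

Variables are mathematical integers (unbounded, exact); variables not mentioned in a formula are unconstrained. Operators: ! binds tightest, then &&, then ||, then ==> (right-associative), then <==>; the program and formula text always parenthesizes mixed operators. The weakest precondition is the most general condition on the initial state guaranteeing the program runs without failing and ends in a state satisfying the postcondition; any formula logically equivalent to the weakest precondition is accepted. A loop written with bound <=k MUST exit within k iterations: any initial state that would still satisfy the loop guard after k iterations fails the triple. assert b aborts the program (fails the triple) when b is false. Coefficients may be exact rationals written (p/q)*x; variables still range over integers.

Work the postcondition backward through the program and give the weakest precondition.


Working backward. After the program, the postcondition (1/3)*val + (val - 9) != q - 7 <==> ((1/2)*q + (3*val + val + 4) != 1 || val - 5 >= -8) must hold; in canonical form it is (4/3)*val != q + 2 <==> ((1/2)*q + 4*val != -3 || val >= -3).
Before the loop (bound <=1), unroll the exhaustion recursion (WP_0 = exit-now case; WP_j = one more guarded iteration, up to j = 1):
  WP_0: (!(2*val > -2)) && ((4/3)*val != q + 2 <==> ((1/2)*q + 4*val != -3 || val >= -3))
  WP_1: (2*val > -2 ==> ((!(4*val > -2)) && ((8/3)*val != q + 2 <==> ((1/2)*q + 8*val != -3 || 2*val >= -3)))) && ((!(2*val > -2)) ==> ((4/3)*val != q + 2 <==> ((1/2)*q + 4*val != -3 || val >= -3)))
So before the loop: (2*val > -2 ==> ((!(4*val > -2)) && ((8/3)*val != q + 2 <==> ((1/2)*q + 8*val != -3 || 2*val >= -3)))) && ((!(2*val > -2)) ==> ((4/3)*val != q + 2 <==> ((1/2)*q + 4*val != -3 || val >= -3)))
Then branch requires (2*val > -2 ==> ((!(4*val > -2)) && ((5/3)*val != -2 <==> ((17/2)*val != -1 || 2*val >= -3)))) && ((!(2*val > -2)) ==> ((1/3)*val != -2 <==> ((9/2)*val != -1 || val >= -3))); else branch requires (2*q <= -1 ==> val > -14) && (2*val > -2 ==> ((!(4*val > -2)) && ((8/3)*val != q + 2 <==> ((1/2)*q + 8*val != -3 || 2*val >= -3)))) && ((!(2*val > -2)) ==> ((4/3)*val != q + 2 <==> ((1/2)*q + 4*val != -3 || val >= -3))).
Before the if: ((g != -2 ==> g <= -8) ==> ((2*val > -2 ==> ((!(4*val > -2)) && ((5/3)*val != -2 <==> ((17/2)*val != -1 || 2*val >= -3)))) && ((!(2*val > -2)) ==> ((1/3)*val != -2 <==> ((9/2)*val != -1 || val >= -3))))) && ((!(g != -2 ==> g <= -8)) ==> ((2*q <= -1 ==> val > -14) && (2*val > -2 ==> ((!(4*val > -2)) && ((8/3)*val != q + 2 <==> ((1/2)*q + 8*val != -3 || 2*val >= -3)))) && ((!(2*val > -2)) ==> ((4/3)*val != q + 2 <==> ((1/2)*q + 4*val != -3 || val >= -3)))))
Answer: WP = ((g != -2 ==> g <= -8) ==> ((2*val > -2 ==> ((!(4*val > -2)) && ((5/3)*val != -2 <==> ((17/2)*val != -1 || 2*val >= -3)))) && ((!(2*val > -2)) ==> ((1/3)*val != -2 <==> ((9/2)*val != -1 || val >= -3))))) && ((!(g != -2 ==> g <= -8)) ==> ((2*q <= -1 ==> val > -14) && (2*val > -2 ==> ((!(4*val > -2)) && ((8/3)*val != q + 2 <==> ((1/2)*q + 8*val != -3 || 2*val >= -3)))) && ((!(2*val > -2)) ==> ((4/3)*val != q + 2 <==> ((1/2)*q + 4*val != -3 || val >= -3)))))


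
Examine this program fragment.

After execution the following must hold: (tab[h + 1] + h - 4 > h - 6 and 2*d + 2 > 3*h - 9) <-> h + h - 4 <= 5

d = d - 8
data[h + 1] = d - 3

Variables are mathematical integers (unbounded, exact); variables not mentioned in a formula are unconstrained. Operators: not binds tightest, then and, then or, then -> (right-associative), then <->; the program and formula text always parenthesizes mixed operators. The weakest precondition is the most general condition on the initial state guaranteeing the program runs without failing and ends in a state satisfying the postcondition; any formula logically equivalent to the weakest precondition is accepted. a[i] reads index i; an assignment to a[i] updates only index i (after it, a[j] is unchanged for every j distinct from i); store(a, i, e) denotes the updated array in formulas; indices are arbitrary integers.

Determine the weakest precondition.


Working backward. After the program, the postcondition (tab[h + 1] + h - 4 > h - 6 and 2*d + 2 > 3*h - 9) <-> h + h - 4 <= 5 must hold; in canonical form it is (tab[h + 1] > -2 and 2*d > 3*h - 11) <-> 2*h <= 9.
Before data[h + 1] := d - 3: (tab[h + 1] > -2 and 2*d > 3*h - 11) <-> 2*h <= 9
Before d := d - 8: (tab[h + 1] > -2 and 2*d > 3*h + 5) <-> 2*h <= 9
Answer: WP = (tab[h + 1] > -2 and 2*d > 3*h + 5) <-> 2*h <= 9


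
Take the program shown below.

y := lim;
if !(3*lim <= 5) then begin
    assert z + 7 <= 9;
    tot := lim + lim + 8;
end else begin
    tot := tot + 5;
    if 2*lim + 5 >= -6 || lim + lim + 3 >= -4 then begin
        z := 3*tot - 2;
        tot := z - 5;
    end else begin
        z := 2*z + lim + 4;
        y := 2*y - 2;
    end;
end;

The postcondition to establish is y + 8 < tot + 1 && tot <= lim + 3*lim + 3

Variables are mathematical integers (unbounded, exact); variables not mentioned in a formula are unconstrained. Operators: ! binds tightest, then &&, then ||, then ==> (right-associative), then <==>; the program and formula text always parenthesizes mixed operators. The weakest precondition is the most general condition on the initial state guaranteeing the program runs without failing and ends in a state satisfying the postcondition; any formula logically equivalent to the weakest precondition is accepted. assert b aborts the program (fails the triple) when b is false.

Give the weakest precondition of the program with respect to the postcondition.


Working backward. After the program, the postcondition y + 8 < tot + 1 && tot <= lim + 3*lim + 3 must hold; in canonical form it is y < tot - 7 && tot <= 4*lim + 3.
Then branch requires z <= 2 && y < 2*lim + 1 && 2*lim >= 5; else branch requires ((2*lim >= -11 || 2*lim >= -7) ==> (y < 3*tot + 1 && 3*tot <= 4*lim - 5)) && ((!(2*lim >= -11 || 2*lim >= -7)) ==> (2*y < tot && tot <= 4*lim - 2)).
Before the if: ((!(3*lim <= 5)) ==> (z <= 2 && y < 2*lim + 1 && 2*lim >= 5)) && (3*lim <= 5 ==> (((2*lim >= -11 || 2*lim >= -7) ==> (y < 3*tot + 1 && 3*tot <= 4*lim - 5)) && ((!(2*lim >= -11 || 2*lim >= -7)) ==> (2*y < tot && tot <= 4*lim - 2))))
Before y := lim: ((!(3*lim <= 5)) ==> (z <= 2 && lim > -1 && 2*lim >= 5)) && (3*lim <= 5 ==> (((2*lim >= -11 || 2*lim >= -7) ==> (lim < 3*tot + 1 && 3*tot <= 4*lim - 5)) && ((!(2*lim >= -11 || 2*lim >= -7)) ==> (2*lim < tot && tot <= 4*lim - 2))))
Answer: WP = ((!(3*lim <= 5)) ==> (z <= 2 && lim > -1 && 2*lim >= 5)) && (3*lim <= 5 ==> (((2*lim >= -11 || 2*lim >= -7) ==> (lim < 3*tot + 1 && 3*tot <= 4*lim - 5)) && ((!(2*lim >= -11 || 2*lim >= -7)) ==> (2*lim < tot && tot <= 4*lim - 2))))


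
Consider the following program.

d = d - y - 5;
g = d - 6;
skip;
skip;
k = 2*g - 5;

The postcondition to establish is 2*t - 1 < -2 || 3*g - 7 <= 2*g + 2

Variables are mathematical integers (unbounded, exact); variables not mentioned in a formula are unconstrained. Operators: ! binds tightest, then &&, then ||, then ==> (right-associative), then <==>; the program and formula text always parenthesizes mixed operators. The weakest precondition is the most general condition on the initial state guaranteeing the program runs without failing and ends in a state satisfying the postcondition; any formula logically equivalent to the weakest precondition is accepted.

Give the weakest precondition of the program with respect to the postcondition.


Working backward. After the program, the postcondition 2*t - 1 < -2 || 3*g - 7 <= 2*g + 2 must hold; in canonical form it is 2*t < -1 || g <= 9.
Before k := 2*g - 5: 2*t < -1 || g <= 9
Before skip: 2*t < -1 || g <= 9
Before skip: 2*t < -1 || g <= 9
Before g := d - 6: 2*t < -1 || d <= 15
Before d := d - y - 5: 2*t < -1 || d <= y + 20
Answer: WP = 2*t < -1 || d <= y + 20


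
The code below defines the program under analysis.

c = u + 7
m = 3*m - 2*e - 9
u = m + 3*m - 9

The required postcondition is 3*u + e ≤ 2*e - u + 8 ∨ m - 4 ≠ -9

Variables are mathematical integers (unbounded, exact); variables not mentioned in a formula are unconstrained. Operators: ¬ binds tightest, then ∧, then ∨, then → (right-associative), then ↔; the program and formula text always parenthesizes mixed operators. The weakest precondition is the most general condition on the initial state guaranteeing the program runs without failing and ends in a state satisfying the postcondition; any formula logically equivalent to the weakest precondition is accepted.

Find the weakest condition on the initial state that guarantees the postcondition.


Working backward. After the program, the postcondition 3*u + e ≤ 2*e - u + 8 ∨ m - 4 ≠ -9 must hold; in canonical form it is 4*u ≤ e + 8 ∨ m ≠ -5.
Before u := m + 3*m - 9: 16*m ≤ e + 44 ∨ m ≠ -5
Before m := 3*m - 2*e - 9: 48*m ≤ 33*e + 188 ∨ 3*m ≠ 2*e + 4
Before c := u + 7: 48*m ≤ 33*e + 188 ∨ 3*m ≠ 2*e + 4
Answer: WP = 48*m ≤ 33*e + 188 ∨ 3*m ≠ 2*e + 4


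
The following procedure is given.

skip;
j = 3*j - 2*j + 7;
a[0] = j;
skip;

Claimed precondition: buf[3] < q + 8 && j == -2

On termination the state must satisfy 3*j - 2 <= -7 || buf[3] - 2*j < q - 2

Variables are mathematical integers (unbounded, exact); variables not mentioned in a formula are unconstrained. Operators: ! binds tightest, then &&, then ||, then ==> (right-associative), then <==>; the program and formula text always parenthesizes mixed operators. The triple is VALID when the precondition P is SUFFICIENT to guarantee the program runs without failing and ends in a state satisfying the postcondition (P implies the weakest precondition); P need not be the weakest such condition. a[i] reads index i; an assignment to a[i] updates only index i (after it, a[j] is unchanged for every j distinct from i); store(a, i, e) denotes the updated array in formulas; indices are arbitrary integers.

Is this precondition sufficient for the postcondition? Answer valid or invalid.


Working backward. After the program, the postcondition 3*j - 2 <= -7 || buf[3] - 2*j < q - 2 must hold; in canonical form it is 3*j <= -5 || buf[3] < 2*j + q - 2.
Before skip: 3*j <= -5 || buf[3] < 2*j + q - 2
Before a[0] := j: 3*j <= -5 || buf[3] < 2*j + q - 2
Before j := 3*j - 2*j + 7: 3*j <= -26 || buf[3] < 2*j + q + 12
Before skip: 3*j <= -26 || buf[3] < 2*j + q + 12
The weakest precondition is 3*j <= -26 || buf[3] < 2*j + q + 12.
Check whether buf[3] < q + 8 && j == -2 implies it.
Every state satisfying the precondition satisfies the weakest precondition: the implication holds.
Answer: valid


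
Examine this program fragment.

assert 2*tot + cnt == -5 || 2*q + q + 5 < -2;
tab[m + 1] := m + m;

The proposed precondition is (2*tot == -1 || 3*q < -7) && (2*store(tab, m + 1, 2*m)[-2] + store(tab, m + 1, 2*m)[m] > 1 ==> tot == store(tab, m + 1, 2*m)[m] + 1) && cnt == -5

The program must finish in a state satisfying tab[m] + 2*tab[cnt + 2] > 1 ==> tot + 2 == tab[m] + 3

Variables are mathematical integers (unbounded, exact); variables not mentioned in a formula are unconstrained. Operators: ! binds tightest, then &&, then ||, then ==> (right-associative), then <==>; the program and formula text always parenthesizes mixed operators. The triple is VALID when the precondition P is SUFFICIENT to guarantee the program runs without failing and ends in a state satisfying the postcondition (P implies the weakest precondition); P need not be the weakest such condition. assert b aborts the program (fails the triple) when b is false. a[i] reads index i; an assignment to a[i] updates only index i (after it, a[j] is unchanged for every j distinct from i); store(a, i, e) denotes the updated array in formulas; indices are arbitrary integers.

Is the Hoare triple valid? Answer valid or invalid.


Working backward. After the program, the postcondition tab[m] + 2*tab[cnt + 2] > 1 ==> tot + 2 == tab[m] + 3 must hold; in canonical form it is 2*tab[cnt + 2] + tab[m] > 1 ==> tot == tab[m] + 1.
Before tab[m + 1] := m + m: 2*store(tab, m + 1, 2*m)[cnt + 2] + store(tab, m + 1, 2*m)[m] > 1 ==> tot == store(tab, m + 1, 2*m)[m] + 1
Before assert 2*tot + cnt == -5 || 2*q + q + 5 < -2: (cnt + 2*tot == -5 || 3*q < -7) && (2*store(tab, m + 1, 2*m)[cnt + 2] + store(tab, m + 1, 2*m)[m] > 1 ==> tot == store(tab, m + 1, 2*m)[m] + 1)
The weakest precondition is (cnt + 2*tot == -5 || 3*q < -7) && (2*store(tab, m + 1, 2*m)[cnt + 2] + store(tab, m + 1, 2*m)[m] > 1 ==> tot == store(tab, m + 1, 2*m)[m] + 1).
Check whether (2*tot == -1 || 3*q < -7) && (2*store(tab, m + 1, 2*m)[-2] + store(tab, m + 1, 2*m)[m] > 1 ==> tot == store(tab, m + 1, 2*m)[m] + 1) && cnt == -5 implies it.
Countermodel: at the initial state cnt = -5, m = -5, q = -3, tab = {[-5] = 0, [-4] = 3, [-3] = 1, [-2] = -7040, elsewhere 3}, tot = 2, the precondition holds but the weakest precondition fails.
Answer: invalid
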